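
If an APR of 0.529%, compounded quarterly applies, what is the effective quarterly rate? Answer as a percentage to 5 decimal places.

0.13225%

With a nominal annual rate compounded quarterly, the periodic rate is the nominal rate divided by 4.
i = 0.00529 / 4 = 0.0013225 = 0.13225%.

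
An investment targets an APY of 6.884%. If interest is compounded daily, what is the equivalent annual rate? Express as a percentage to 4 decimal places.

(1 + r/365)^365 − 1 = 0.06884, so 1 + r/365 = 1.06884^(1/365).
r/365 = 0.000182, so r = 0.066580 = 6.6580%.

6.6580%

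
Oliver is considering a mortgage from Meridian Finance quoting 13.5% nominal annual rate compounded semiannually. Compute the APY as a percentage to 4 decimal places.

EAR = (1 + 0.135/2)^2 − 1.
= 1.139556 − 1 = 13.9556%.

13.9556%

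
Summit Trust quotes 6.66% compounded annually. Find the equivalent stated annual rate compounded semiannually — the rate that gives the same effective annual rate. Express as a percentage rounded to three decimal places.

Compounded annually, EAR = nominal = 0.066600.
Solve (1 + r/2)^2 = 1.066600: r/2 = 1.066600^(1/2) − 1 = 0.032763, so r = 0.065527 = 6.553%.

6.553%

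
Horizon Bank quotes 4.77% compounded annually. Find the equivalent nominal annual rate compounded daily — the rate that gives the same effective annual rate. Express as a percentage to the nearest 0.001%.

4.660%

Compounded annually, EAR = nominal = 0.047700.
Solve (1 + r/365)^365 = 1.047700: r/365 = 1.047700^(1/365) − 1 = 0.000128, so r = 0.046600 = 4.660%.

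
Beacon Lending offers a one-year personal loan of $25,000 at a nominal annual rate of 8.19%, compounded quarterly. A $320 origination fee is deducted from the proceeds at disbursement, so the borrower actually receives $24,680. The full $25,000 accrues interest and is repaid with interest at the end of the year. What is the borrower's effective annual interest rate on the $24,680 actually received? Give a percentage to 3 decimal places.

9.851%

Amount owed after one year: 25,000 × (1 + 0.0819/4)^4 = 25,000 × 1.084450 = $27,111.25.
Effective rate on net proceeds: 27,111.25 / 24,680 − 1 = 0.098511 = 9.851%.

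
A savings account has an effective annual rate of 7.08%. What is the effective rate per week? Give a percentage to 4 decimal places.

The per-week rate i satisfies (1 + i)^52 = 1 + 0.0708.
i = 1.0708^(1/52) − 1 = 0.0013164 = 0.1316%.

0.1316%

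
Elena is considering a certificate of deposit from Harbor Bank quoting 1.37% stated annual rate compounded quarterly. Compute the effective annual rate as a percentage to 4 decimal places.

EAR = (1 + 0.0137/4)^4 − 1.
= (1 + 0.003425)^4 − 1 = 1.013771 − 1 = 1.3771%.

1.3771%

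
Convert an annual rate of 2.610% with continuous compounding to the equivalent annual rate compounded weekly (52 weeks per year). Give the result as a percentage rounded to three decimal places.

2.611%

EAR under continuous compounding: e^0.02610 − 1 = 0.026444.
Solve (1 + r/52)^52 = 1.026444: r/52 = 1.026444^(1/52) − 1 = 0.000502, so r = 0.026107 = 2.611%.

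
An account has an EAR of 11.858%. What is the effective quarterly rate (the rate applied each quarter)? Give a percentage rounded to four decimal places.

The per-quarter rate i satisfies (1 + i)^4 = 1 + 0.11858.
i = 1.11858^(1/4) − 1 = 0.0284111 = 2.8411%.

2.8411%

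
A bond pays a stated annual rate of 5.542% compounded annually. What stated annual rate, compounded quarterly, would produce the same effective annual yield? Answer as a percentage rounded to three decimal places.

Compounded annually, EAR = nominal = 0.055420.
Solve (1 + r/4)^4 = 1.055420: r/4 = 1.055420^(1/4) − 1 = 0.013576, so r = 0.054304 = 5.430%.

5.430%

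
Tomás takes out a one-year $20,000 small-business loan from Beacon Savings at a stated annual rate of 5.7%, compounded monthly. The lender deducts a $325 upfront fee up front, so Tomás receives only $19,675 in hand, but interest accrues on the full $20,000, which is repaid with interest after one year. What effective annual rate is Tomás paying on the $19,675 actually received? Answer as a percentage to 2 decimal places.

7.60%

Amount owed after one year: 20,000 × (1 + 0.057/12)^12 = 20,000 × 1.058513 = $21,170.26.
Effective rate on net proceeds: 21,170.26 / 19,675 − 1 = 0.075998 = 7.60%.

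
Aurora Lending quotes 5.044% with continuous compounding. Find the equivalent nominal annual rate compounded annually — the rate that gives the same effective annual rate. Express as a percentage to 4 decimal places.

5.1734%

EAR under continuous compounding: e^0.05044 − 1 = 0.051734.
Compounded annually, the equivalent nominal rate is the EAR itself: 5.1734%.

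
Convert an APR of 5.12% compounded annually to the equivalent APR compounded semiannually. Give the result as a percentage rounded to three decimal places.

Compounded annually, EAR = nominal = 0.051200.
Solve (1 + r/2)^2 = 1.051200: r/2 = 1.051200^(1/2) − 1 = 0.025280, so r = 0.050561 = 5.056%.

5.056%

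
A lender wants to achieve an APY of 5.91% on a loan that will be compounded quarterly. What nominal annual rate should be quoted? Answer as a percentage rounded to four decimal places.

(1 + r/4)^4 − 1 = 0.0591, so 1 + r/4 = 1.0591^(1/4).
r/4 = 0.014458, so r = 0.057834 = 5.7834%.

5.7834%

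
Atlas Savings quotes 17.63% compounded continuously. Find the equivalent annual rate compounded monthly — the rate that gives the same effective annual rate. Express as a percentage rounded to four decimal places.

17.7601%

EAR under continuous compounding: e^0.1763 − 1 = 0.192796.
Solve (1 + r/12)^12 = 1.192796: r/12 = 1.192796^(1/12) − 1 = 0.014800, so r = 0.177601 = 17.7601%.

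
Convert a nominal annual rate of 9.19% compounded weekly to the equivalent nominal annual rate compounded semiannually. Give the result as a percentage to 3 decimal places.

9.396%

EAR = (1 + 0.0919/52)^52 − 1 = 0.096166.
Solve (1 + r/2)^2 = 1.096166: r/2 = 1.096166^(1/2) − 1 = 0.046980, so r = 0.093959 = 9.396%.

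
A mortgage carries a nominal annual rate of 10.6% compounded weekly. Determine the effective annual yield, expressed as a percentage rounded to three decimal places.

EAR = (1 + 0.106/52)^52 − 1.
= 1.111702 − 1 = 11.170%.

11.170%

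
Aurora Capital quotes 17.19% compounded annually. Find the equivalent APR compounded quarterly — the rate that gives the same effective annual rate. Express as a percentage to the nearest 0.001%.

16.181%

Compounded annually, EAR = nominal = 0.171900.
Solve (1 + r/4)^4 = 1.171900: r/4 = 1.171900^(1/4) − 1 = 0.040453, so r = 0.161814 = 16.181%.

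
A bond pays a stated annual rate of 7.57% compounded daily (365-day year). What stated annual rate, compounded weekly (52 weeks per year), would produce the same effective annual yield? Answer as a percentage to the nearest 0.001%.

7.575%

EAR = (1 + 0.0757/365)^365 − 1 = 0.078630.
Solve (1 + r/52)^52 = 1.078630: r/52 = 1.078630^(1/52) − 1 = 0.001457, so r = 0.075747 = 7.575%.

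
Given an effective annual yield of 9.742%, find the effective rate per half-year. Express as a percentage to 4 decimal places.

4.7578%

The per-half-year rate i satisfies (1 + i)^2 = 1 + 0.09742.
i = 1.09742^(1/2) − 1 = 0.0475782 = 4.7578%.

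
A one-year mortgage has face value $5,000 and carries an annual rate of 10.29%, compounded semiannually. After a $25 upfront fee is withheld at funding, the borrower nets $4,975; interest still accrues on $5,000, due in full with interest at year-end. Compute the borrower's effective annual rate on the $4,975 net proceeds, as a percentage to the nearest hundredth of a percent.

Amount owed after one year: 5,000 × (1 + 0.1029/2)^2 = 5,000 × 1.105547 = $5,527.74.
Effective rate on net proceeds: 5,527.74 / 4,975 − 1 = 0.111103 = 11.11%.

11.11%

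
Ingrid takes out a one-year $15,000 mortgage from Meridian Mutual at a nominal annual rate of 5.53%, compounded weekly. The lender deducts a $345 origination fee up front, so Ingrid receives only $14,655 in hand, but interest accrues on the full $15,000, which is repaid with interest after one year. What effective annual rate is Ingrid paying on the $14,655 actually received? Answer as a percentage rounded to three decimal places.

8.171%

Amount owed after one year: 15,000 × (1 + 0.0553/52)^52 = 15,000 × 1.056827 = $15,852.40.
Effective rate on net proceeds: 15,852.40 / 14,655 − 1 = 0.081706 = 8.171%.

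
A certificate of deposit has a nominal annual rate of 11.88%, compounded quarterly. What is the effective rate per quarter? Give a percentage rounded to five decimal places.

With a nominal annual rate compounded quarterly, the periodic rate is the nominal rate divided by 4.
i = 0.1188 / 4 = 0.0297000 = 2.97000%.

2.97000%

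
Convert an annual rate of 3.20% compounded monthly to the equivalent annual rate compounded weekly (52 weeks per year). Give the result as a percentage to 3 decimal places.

3.197%

EAR = (1 + 0.0320/12)^12 − 1 = 0.032474.
Solve (1 + r/52)^52 = 1.032474: r/52 = 1.032474^(1/52) − 1 = 0.000615, so r = 0.031967 = 3.197%.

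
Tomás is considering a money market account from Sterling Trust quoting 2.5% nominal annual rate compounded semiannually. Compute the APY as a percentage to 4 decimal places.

2.5156%

EAR = (1 + 0.025/2)^2 − 1.
= (1 + 0.012500)^2 − 1 = 1.025156 − 1 = 2.5156%.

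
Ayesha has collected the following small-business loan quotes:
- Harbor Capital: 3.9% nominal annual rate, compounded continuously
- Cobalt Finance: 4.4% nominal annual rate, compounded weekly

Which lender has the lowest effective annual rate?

Harbor Capital: e^0.039 − 1 = 3.977%
Cobalt Finance: (1 + 0.044/52)^52 − 1 = 4.496%
The lowest effective annual rate is Harbor Capital at 3.977%.

Harbor Capital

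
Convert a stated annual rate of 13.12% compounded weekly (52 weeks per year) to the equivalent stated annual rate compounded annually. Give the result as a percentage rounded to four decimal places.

14.0007%

EAR = (1 + 0.1312/52)^52 − 1 = 0.140007.
Compounded annually, the equivalent nominal rate is the EAR itself: 14.0007%.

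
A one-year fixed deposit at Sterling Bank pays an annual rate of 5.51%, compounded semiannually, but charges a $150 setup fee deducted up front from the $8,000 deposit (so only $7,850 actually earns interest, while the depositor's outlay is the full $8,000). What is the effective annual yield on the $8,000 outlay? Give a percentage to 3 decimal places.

3.606%

Value after one year: 7,850 × (1 + 0.0551/2)^2 = 7,850 × 1.055859 = $8,288.49.
Effective yield on the $8,000 outlay: 8,288.49 / 8,000 − 1 = 0.036062 = 3.606%.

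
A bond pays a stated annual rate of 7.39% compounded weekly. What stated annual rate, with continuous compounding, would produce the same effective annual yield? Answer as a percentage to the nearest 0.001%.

EAR = (1 + 0.0739/52)^52 − 1 = 0.076643.
Equivalent continuous rate: r = ln(1 + 0.076643) = 0.073848 = 7.385%.

7.385%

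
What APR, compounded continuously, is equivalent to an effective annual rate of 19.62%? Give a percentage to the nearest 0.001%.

17.915%

Continuous: nominal r satisfies e^r − 1 = 0.1962.
r = ln(1 + 0.1962) = ln(1.1962) = 0.179150 = 17.915%.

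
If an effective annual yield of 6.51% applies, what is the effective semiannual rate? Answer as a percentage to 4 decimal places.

The per-half-year rate i satisfies (1 + i)^2 = 1 + 0.0651.
i = 1.0651^(1/2) − 1 = 0.0320368 = 3.2037%.

3.2037%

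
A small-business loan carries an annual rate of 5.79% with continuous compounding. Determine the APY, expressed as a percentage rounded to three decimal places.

With continuous compounding, EAR = e^0.0579 − 1.
e^0.0579 = 1.059609, so EAR = 0.059609 = 5.961%.

5.961%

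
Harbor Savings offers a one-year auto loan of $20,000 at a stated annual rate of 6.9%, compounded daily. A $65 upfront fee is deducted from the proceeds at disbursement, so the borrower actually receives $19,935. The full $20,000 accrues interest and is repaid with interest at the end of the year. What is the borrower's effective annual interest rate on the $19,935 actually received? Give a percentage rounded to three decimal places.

7.492%

Amount owed after one year: 20,000 × (1 + 0.069/365)^365 = 20,000 × 1.071429 = $21,428.58.
Effective rate on net proceeds: 21,428.58 / 19,935 − 1 = 0.074923 = 7.492%.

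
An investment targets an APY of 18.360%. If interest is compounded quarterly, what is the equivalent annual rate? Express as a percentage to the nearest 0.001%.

(1 + r/4)^4 − 1 = 0.18360, so 1 + r/4 = 1.18360^(1/4).
r/4 = 0.043041, so r = 0.172163 = 17.216%.

17.216%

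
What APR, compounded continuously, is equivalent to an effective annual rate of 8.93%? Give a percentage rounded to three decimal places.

8.554%

Continuous: nominal r satisfies e^r − 1 = 0.0893.
r = ln(1 + 0.0893) = ln(1.0893) = 0.085535 = 8.554%.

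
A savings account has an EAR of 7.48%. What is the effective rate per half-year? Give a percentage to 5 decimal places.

The per-half-year rate i satisfies (1 + i)^2 = 1 + 0.0748.
i = 1.0748^(1/2) − 1 = 0.0367256 = 3.67256%.

3.67256%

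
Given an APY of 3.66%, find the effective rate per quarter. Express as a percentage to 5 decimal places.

0.90270%

The per-quarter rate i satisfies (1 + i)^4 = 1 + 0.0366.
i = 1.0366^(1/4) − 1 = 0.0090270 = 0.90270%.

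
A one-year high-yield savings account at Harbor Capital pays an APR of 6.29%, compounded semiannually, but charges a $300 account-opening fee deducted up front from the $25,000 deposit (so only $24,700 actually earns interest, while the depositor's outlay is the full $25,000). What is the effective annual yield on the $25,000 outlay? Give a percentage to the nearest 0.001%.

5.112%

Value after one year: 24,700 × (1 + 0.0629/2)^2 = 24,700 × 1.063889 = $26,278.06.
Effective yield on the $25,000 outlay: 26,278.06 / 25,000 − 1 = 0.051122 = 5.112%.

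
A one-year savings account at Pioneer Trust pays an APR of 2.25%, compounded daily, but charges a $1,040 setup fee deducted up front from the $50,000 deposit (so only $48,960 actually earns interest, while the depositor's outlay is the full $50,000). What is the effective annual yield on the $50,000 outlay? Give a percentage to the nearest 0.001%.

Value after one year: 48,960 × (1 + 0.0225/365)^365 = 48,960 × 1.022754 = $50,074.05.
Effective yield on the $50,000 outlay: 50,074.05 / 50,000 − 1 = 0.001481 = 0.148%.

0.148%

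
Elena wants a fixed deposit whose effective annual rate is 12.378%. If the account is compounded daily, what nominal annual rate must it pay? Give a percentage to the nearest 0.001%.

11.672%

(1 + r/365)^365 − 1 = 0.12378, so 1 + r/365 = 1.12378^(1/365).
r/365 = 0.000320, so r = 0.116717 = 11.672%.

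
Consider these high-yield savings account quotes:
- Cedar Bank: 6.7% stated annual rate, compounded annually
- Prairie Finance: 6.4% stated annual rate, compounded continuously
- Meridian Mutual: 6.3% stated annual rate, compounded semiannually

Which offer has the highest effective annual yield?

Cedar Bank: compounded annually, EAR = 6.700%
Prairie Finance: e^0.064 − 1 = 6.609%
Meridian Mutual: (1 + 0.063/2)^2 − 1 = 6.399%
The highest effective annual rate is Cedar Bank at 6.700%.

Cedar Bank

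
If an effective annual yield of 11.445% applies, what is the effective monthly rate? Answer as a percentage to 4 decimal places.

The per-month rate i satisfies (1 + i)^12 = 1 + 0.11445.
i = 1.11445^(1/12) − 1 = 0.0090710 = 0.9071%.

0.9071%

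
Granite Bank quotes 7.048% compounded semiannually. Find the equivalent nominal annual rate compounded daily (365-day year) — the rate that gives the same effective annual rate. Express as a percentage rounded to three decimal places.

EAR = (1 + 0.07048/2)^2 − 1 = 0.071722.
Solve (1 + r/365)^365 = 1.071722: r/365 = 1.071722^(1/365) − 1 = 0.000190, so r = 0.069273 = 6.927%.

6.927%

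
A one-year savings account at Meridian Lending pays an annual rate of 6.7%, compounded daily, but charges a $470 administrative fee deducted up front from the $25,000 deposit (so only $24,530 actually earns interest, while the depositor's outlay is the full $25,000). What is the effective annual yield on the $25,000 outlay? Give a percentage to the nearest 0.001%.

Value after one year: 24,530 × (1 + 0.067/365)^365 = 24,530 × 1.069289 = $26,229.66.
Effective yield on the $25,000 outlay: 26,229.66 / 25,000 − 1 = 0.049186 = 4.919%.

4.919%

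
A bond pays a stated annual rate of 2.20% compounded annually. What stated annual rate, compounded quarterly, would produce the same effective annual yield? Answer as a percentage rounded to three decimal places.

2.182%

Compounded annually, EAR = nominal = 0.022000.
Solve (1 + r/4)^4 = 1.022000: r/4 = 1.022000^(1/4) − 1 = 0.005455, so r = 0.021821 = 2.182%.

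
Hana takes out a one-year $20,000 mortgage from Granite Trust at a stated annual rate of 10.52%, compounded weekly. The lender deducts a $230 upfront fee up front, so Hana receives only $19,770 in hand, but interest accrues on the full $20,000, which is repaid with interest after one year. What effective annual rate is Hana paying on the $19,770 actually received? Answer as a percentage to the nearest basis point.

Amount owed after one year: 20,000 × (1 + 0.1052/52)^52 = 20,000 × 1.110815 = $22,216.29.
Effective rate on net proceeds: 22,216.29 / 19,770 − 1 = 0.123738 = 12.37%.

12.37%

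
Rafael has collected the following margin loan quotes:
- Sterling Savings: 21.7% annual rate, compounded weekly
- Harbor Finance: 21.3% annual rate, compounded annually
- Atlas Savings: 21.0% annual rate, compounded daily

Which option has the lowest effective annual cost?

Sterling Savings: (1 + 0.217/52)^52 − 1 = 24.178%
Harbor Finance: compounded annually, EAR = 21.300%
Atlas Savings: (1 + 0.210/365)^365 − 1 = 23.360%
The lowest effective annual rate is Harbor Finance at 21.300%.

Harbor Finance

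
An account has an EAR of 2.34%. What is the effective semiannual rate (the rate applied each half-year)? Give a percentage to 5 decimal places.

The per-half-year rate i satisfies (1 + i)^2 = 1 + 0.0234.
i = 1.0234^(1/2) − 1 = 0.0116323 = 1.16323%.

1.16323%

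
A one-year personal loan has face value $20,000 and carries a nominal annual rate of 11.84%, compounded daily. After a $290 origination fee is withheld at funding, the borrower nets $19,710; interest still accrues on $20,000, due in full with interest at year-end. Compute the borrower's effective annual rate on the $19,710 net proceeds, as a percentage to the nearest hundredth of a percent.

Amount owed after one year: 20,000 × (1 + 0.1184/365)^365 = 20,000 × 1.125673 = $22,513.45.
Effective rate on net proceeds: 22,513.45 / 19,710 − 1 = 0.142235 = 14.22%.

14.22%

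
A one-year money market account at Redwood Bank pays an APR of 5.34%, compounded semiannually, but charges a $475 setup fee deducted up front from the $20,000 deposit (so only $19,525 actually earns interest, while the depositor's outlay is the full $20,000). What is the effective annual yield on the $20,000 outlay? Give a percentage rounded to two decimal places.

2.91%

Value after one year: 19,525 × (1 + 0.0534/2)^2 = 19,525 × 1.054113 = $20,581.55.
Effective yield on the $20,000 outlay: 20,581.55 / 20,000 − 1 = 0.029078 = 2.91%.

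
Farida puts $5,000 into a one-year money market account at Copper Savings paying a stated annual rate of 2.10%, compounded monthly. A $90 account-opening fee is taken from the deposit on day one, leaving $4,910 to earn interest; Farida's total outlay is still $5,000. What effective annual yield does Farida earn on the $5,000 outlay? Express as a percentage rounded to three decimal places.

0.282%

Value after one year: 4,910 × (1 + 0.0210/12)^12 = 4,910 × 1.021203 = $5,014.11.
Effective yield on the $5,000 outlay: 5,014.11 / 5,000 − 1 = 0.002822 = 0.282%.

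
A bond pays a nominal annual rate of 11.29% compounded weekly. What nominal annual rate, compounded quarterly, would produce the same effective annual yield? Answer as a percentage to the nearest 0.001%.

EAR = (1 + 0.1129/52)^52 − 1 = 0.119383.
Solve (1 + r/4)^4 = 1.119383: r/4 = 1.119383^(1/4) − 1 = 0.028596, so r = 0.114383 = 11.438%.

11.438%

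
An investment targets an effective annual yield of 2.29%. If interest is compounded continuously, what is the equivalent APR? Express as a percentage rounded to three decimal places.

Continuous: nominal r satisfies e^r − 1 = 0.0229.
r = ln(1 + 0.0229) = ln(1.0229) = 0.022642 = 2.264%.

2.264%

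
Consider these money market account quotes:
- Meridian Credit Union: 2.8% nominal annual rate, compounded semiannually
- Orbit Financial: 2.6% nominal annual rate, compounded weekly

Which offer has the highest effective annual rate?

Meridian Credit Union: (1 + 0.028/2)^2 − 1 = 2.820%
Orbit Financial: (1 + 0.026/52)^52 − 1 = 2.633%
The highest effective annual rate is Meridian Credit Union at 2.820%.

Meridian Credit Union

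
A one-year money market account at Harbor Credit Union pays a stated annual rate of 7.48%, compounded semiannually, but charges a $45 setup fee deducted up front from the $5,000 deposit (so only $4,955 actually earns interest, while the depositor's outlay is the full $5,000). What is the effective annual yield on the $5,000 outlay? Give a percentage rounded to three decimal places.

Value after one year: 4,955 × (1 + 0.0748/2)^2 = 4,955 × 1.076199 = $5,332.56.
Effective yield on the $5,000 outlay: 5,332.56 / 5,000 − 1 = 0.066513 = 6.651%.

6.651%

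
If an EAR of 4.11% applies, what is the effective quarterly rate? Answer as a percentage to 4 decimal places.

1.0120%

The per-quarter rate i satisfies (1 + i)^4 = 1 + 0.0411.
i = 1.0411^(1/4) − 1 = 0.0101203 = 1.0120%.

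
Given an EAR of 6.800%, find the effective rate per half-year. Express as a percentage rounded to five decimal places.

3.34409%

The per-half-year rate i satisfies (1 + i)^2 = 1 + 0.06800.
i = 1.06800^(1/2) − 1 = 0.0334409 = 3.34409%.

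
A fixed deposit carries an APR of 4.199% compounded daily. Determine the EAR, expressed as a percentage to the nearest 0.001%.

EAR = (1 + 0.04199/365)^365 − 1.
= (1 + 0.000115)^365 − 1 = 1.042882 − 1 = 4.288%.

4.288%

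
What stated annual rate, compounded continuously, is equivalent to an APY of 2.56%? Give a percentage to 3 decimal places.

2.528%

Continuous: nominal r satisfies e^r − 1 = 0.0256.
r = ln(1 + 0.0256) = ln(1.0256) = 0.025278 = 2.528%.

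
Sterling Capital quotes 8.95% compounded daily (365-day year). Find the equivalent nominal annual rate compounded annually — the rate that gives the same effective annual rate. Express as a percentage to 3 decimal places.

EAR = (1 + 0.0895/365)^365 − 1 = 0.093615.
Compounded annually, the equivalent nominal rate is the EAR itself: 9.362%.

9.362%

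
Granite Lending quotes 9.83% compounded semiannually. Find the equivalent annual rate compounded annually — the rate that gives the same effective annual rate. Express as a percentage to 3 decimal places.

10.072%

EAR = (1 + 0.0983/2)^2 − 1 = 0.100716.
Compounded annually, the equivalent nominal rate is the EAR itself: 10.072%.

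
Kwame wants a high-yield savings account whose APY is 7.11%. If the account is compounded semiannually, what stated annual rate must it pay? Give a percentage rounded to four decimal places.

6.9879%

(1 + r/2)^2 − 1 = 0.0711, so 1 + r/2 = 1.0711^(1/2).
r/2 = 0.034940, so r = 0.069879 = 6.9879%.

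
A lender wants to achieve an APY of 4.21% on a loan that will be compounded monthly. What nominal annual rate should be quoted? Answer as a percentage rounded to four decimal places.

4.1309%

(1 + r/12)^12 − 1 = 0.0421, so 1 + r/12 = 1.0421^(1/12).
r/12 = 0.003442, so r = 0.041309 = 4.1309%.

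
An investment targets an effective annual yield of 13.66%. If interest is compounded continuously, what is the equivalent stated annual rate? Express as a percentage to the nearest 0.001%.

Continuous: nominal r satisfies e^r − 1 = 0.1366.
r = ln(1 + 0.1366) = ln(1.1366) = 0.128041 = 12.804%.

12.804%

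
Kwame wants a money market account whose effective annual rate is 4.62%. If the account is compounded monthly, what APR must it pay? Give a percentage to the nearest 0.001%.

4.525%

(1 + r/12)^12 − 1 = 0.0462, so 1 + r/12 = 1.0462^(1/12).
r/12 = 0.003771, so r = 0.045250 = 4.525%.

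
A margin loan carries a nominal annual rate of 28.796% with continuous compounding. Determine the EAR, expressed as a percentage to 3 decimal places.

With continuous compounding, EAR = e^0.28796 − 1.
e^0.28796 = 1.333704, so EAR = 0.333704 = 33.370%.

33.370%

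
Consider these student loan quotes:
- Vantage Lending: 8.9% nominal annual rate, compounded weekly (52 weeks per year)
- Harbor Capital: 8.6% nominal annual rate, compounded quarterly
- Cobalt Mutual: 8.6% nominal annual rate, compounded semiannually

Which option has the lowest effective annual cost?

Vantage Lending: (1 + 0.089/52)^52 − 1 = 9.300%
Harbor Capital: (1 + 0.086/4)^4 − 1 = 8.881%
Cobalt Mutual: (1 + 0.086/2)^2 − 1 = 8.785%
The lowest effective annual rate is Cobalt Mutual at 8.785%.

Cobalt Mutual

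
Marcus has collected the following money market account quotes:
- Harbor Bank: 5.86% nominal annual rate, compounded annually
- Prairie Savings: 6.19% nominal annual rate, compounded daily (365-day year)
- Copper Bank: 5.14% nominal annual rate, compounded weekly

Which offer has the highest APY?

Harbor Bank: compounded annually, EAR = 5.860%
Prairie Savings: (1 + 0.0619/365)^365 − 1 = 6.385%
Copper Bank: (1 + 0.0514/52)^52 − 1 = 5.272%
The highest effective annual rate is Prairie Savings at 6.385%.

Prairie Savings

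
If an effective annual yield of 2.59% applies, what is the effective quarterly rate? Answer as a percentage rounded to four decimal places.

The per-quarter rate i satisfies (1 + i)^4 = 1 + 0.0259.
i = 1.0259^(1/4) − 1 = 0.0064130 = 0.6413%.

0.6413%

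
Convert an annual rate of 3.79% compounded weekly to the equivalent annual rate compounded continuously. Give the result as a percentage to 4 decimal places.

3.7886%

EAR = (1 + 0.0379/52)^52 − 1 = 0.038613.
Equivalent continuous rate: r = ln(1 + 0.038613) = 0.037886 = 3.7886%.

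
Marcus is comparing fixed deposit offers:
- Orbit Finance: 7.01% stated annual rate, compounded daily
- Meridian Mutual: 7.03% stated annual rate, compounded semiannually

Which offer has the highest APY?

Orbit Finance: (1 + 0.0701/365)^365 − 1 = 7.261%
Meridian Mutual: (1 + 0.0703/2)^2 − 1 = 7.154%
The highest effective annual rate is Orbit Finance at 7.261%.

Orbit Finance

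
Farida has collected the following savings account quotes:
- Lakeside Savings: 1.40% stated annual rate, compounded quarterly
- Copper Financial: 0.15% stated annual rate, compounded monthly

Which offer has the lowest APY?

Copper Financial

Lakeside Savings: (1 + 0.0140/4)^4 − 1 = 1.407%
Copper Financial: (1 + 0.0015/12)^12 − 1 = 0.150%
The lowest effective annual rate is Copper Financial at 0.150%.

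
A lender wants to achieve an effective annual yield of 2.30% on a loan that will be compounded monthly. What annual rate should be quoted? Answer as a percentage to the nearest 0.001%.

(1 + r/12)^12 − 1 = 0.0230, so 1 + r/12 = 1.0230^(1/12).
r/12 = 0.001897, so r = 0.022761 = 2.276%.

2.276%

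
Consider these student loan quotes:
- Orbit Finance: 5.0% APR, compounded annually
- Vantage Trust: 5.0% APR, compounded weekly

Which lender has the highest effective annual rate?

Vantage Trust

Orbit Finance: compounded annually, EAR = 5.000%
Vantage Trust: (1 + 0.050/52)^52 − 1 = 5.125%
The highest effective annual rate is Vantage Trust at 5.125%.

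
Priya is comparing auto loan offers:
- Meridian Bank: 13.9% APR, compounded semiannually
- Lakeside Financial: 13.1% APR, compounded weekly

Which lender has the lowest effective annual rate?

Meridian Bank: (1 + 0.139/2)^2 − 1 = 14.383%
Lakeside Financial: (1 + 0.131/52)^52 − 1 = 13.978%
The lowest effective annual rate is Lakeside Financial at 13.978%.

Lakeside Financial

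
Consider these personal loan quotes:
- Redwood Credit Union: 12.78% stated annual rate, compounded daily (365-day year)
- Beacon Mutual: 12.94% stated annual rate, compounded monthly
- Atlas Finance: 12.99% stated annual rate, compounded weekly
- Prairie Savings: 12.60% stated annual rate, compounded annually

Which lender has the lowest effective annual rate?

Redwood Credit Union: (1 + 0.1278/365)^365 − 1 = 13.630%
Beacon Mutual: (1 + 0.1294/12)^12 − 1 = 13.736%
Atlas Finance: (1 + 0.1299/52)^52 − 1 = 13.853%
Prairie Savings: compounded annually, EAR = 12.600%
The lowest effective annual rate is Prairie Savings at 12.600%.

Prairie Savings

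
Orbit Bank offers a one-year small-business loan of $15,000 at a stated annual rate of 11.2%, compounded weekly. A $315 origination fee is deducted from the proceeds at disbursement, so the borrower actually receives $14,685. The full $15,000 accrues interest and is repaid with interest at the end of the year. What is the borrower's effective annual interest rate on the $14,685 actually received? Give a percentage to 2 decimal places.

Amount owed after one year: 15,000 × (1 + 0.112/52)^52 = 15,000 × 1.118378 = $16,775.67.
Effective rate on net proceeds: 16,775.67 / 14,685 − 1 = 0.142368 = 14.24%.

14.24%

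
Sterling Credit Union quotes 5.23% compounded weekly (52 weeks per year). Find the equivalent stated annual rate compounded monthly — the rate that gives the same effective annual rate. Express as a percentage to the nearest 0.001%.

5.239%

EAR = (1 + 0.0523/52)^52 − 1 = 0.053664.
Solve (1 + r/12)^12 = 1.053664: r/12 = 1.053664^(1/12) − 1 = 0.004366, so r = 0.052388 = 5.239%.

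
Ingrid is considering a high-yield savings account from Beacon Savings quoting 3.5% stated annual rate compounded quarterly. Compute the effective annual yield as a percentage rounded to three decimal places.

3.546%

EAR = (1 + 0.035/4)^4 − 1.
= (1 + 0.008750)^4 − 1 = 1.035462 − 1 = 3.546%.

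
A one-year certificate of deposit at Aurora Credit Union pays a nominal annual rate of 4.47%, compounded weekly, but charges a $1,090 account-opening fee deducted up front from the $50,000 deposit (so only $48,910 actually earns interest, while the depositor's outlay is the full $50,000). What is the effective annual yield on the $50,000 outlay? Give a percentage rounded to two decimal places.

Value after one year: 48,910 × (1 + 0.0447/52)^52 = 48,910 × 1.045694 = $51,144.89.
Effective yield on the $50,000 outlay: 51,144.89 / 50,000 − 1 = 0.022898 = 2.29%.

2.29%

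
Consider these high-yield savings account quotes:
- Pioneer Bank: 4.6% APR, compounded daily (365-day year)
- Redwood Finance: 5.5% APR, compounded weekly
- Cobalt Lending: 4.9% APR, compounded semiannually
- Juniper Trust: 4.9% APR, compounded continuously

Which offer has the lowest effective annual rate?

Pioneer Bank

Pioneer Bank: (1 + 0.046/365)^365 − 1 = 4.707%
Redwood Finance: (1 + 0.055/52)^52 − 1 = 5.651%
Cobalt Lending: (1 + 0.049/2)^2 − 1 = 4.960%
Juniper Trust: e^0.049 − 1 = 5.022%
The lowest effective annual rate is Pioneer Bank at 4.707%.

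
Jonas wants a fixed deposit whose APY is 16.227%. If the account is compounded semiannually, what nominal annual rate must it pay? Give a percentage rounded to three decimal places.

(1 + r/2)^2 − 1 = 0.16227, so 1 + r/2 = 1.16227^(1/2).
r/2 = 0.078086, so r = 0.156173 = 15.617%.

15.617%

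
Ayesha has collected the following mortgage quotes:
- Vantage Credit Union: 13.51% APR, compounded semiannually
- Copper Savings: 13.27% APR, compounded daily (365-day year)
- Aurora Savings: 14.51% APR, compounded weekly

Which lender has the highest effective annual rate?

Vantage Credit Union: (1 + 0.1351/2)^2 − 1 = 13.966%
Copper Savings: (1 + 0.1327/365)^365 − 1 = 14.188%
Aurora Savings: (1 + 0.1451/52)^52 − 1 = 15.592%
The highest effective annual rate is Aurora Savings at 15.592%.

Aurora Savings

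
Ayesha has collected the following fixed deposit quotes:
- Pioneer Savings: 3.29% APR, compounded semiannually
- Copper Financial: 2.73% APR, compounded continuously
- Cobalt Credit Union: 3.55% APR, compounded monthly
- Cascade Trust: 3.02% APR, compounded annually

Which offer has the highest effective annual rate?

Cobalt Credit Union

Pioneer Savings: (1 + 0.0329/2)^2 − 1 = 3.317%
Copper Financial: e^0.0273 − 1 = 2.768%
Cobalt Credit Union: (1 + 0.0355/12)^12 − 1 = 3.608%
Cascade Trust: compounded annually, EAR = 3.020%
The highest effective annual rate is Cobalt Credit Union at 3.608%.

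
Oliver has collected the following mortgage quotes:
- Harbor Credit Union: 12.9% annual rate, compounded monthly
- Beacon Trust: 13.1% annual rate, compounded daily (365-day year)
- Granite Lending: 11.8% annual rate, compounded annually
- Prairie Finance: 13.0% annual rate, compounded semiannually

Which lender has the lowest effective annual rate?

Harbor Credit Union: (1 + 0.129/12)^12 − 1 = 13.691%
Beacon Trust: (1 + 0.131/365)^365 − 1 = 13.994%
Granite Lending: compounded annually, EAR = 11.800%
Prairie Finance: (1 + 0.130/2)^2 − 1 = 13.422%
The lowest effective annual rate is Granite Lending at 11.800%.

Granite Lending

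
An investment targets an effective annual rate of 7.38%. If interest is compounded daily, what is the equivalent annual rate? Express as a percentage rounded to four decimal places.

(1 + r/365)^365 − 1 = 0.0738, so 1 + r/365 = 1.0738^(1/365).
r/365 = 0.000195, so r = 0.071211 = 7.1211%.

7.1211%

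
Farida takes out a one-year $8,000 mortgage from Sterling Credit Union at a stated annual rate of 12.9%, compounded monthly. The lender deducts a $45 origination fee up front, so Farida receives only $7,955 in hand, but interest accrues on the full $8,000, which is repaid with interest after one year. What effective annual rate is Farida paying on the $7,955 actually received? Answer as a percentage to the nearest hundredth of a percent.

Amount owed after one year: 8,000 × (1 + 0.129/12)^12 = 8,000 × 1.136907 = $9,095.26.
Effective rate on net proceeds: 9,095.26 / 7,955 − 1 = 0.143338 = 14.33%.

14.33%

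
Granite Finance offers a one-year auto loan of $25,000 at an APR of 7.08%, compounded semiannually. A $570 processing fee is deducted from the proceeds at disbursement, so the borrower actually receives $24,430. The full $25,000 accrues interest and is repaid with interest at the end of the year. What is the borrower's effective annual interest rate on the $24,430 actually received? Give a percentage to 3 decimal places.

9.707%

Amount owed after one year: 25,000 × (1 + 0.0708/2)^2 = 25,000 × 1.072053 = $26,801.33.
Effective rate on net proceeds: 26,801.33 / 24,430 − 1 = 0.097066 = 9.707%.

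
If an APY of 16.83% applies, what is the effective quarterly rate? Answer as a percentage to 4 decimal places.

The per-quarter rate i satisfies (1 + i)^4 = 1 + 0.1683.
i = 1.1683^(1/4) − 1 = 0.0396534 = 3.9653%.

3.9653%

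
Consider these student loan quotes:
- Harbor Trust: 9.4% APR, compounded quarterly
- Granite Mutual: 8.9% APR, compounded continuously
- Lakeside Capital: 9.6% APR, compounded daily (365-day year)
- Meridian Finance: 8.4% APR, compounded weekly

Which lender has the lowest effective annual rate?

Harbor Trust: (1 + 0.094/4)^4 − 1 = 9.737%
Granite Mutual: e^0.089 − 1 = 9.308%
Lakeside Capital: (1 + 0.096/365)^365 − 1 = 10.075%
Meridian Finance: (1 + 0.084/52)^52 − 1 = 8.756%
The lowest effective annual rate is Meridian Finance at 8.756%.

Meridian Finance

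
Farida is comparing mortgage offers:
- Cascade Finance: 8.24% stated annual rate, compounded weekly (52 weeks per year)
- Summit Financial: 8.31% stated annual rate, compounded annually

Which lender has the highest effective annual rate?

Cascade Finance

Cascade Finance: (1 + 0.0824/52)^52 − 1 = 8.582%
Summit Financial: compounded annually, EAR = 8.310%
The highest effective annual rate is Cascade Finance at 8.582%.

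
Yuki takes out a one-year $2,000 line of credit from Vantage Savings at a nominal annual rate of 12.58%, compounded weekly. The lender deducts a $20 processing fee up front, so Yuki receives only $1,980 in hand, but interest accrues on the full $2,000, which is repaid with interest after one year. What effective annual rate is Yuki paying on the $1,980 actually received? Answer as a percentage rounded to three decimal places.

14.534%

Amount owed after one year: 2,000 × (1 + 0.1258/52)^52 = 2,000 × 1.133883 = $2,267.77.
Effective rate on net proceeds: 2,267.77 / 1,980 − 1 = 0.145336 = 14.534%.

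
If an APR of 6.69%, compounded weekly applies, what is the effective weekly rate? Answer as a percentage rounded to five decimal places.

0.12865%

With a nominal annual rate compounded weekly, the periodic rate is the nominal rate divided by 52.
i = 0.0669 / 52 = 0.0012865 = 0.12865%.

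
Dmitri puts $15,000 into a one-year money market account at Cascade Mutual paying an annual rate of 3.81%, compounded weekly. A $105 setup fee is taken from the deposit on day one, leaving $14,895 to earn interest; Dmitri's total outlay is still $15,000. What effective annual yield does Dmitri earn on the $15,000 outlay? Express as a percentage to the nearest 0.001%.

Value after one year: 14,895 × (1 + 0.0381/52)^52 = 14,895 × 1.038821 = $15,473.23.
Effective yield on the $15,000 outlay: 15,473.23 / 15,000 − 1 = 0.031549 = 3.155%.

3.155%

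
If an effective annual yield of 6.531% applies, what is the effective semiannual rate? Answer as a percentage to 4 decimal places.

3.2139%

The per-half-year rate i satisfies (1 + i)^2 = 1 + 0.06531.
i = 1.06531^(1/2) − 1 = 0.0321386 = 3.2139%.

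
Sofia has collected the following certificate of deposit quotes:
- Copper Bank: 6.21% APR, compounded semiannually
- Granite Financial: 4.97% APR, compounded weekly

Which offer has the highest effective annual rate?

Copper Bank: (1 + 0.0621/2)^2 − 1 = 6.306%
Granite Financial: (1 + 0.0497/52)^52 − 1 = 5.093%
The highest effective annual rate is Copper Bank at 6.306%.

Copper Bank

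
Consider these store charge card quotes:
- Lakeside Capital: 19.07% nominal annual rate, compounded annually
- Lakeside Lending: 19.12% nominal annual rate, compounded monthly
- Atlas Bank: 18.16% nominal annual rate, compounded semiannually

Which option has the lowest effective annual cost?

Lakeside Capital: compounded annually, EAR = 19.070%
Lakeside Lending: (1 + 0.1912/12)^12 − 1 = 20.888%
Atlas Bank: (1 + 0.1816/2)^2 − 1 = 18.984%
The lowest effective annual rate is Atlas Bank at 18.984%.

Atlas Bank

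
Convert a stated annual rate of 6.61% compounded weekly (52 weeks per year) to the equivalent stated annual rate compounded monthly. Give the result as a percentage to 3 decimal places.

EAR = (1 + 0.0661/52)^52 − 1 = 0.068289.
Solve (1 + r/12)^12 = 1.068289: r/12 = 1.068289^(1/12) − 1 = 0.005520, so r = 0.066240 = 6.624%.

6.624%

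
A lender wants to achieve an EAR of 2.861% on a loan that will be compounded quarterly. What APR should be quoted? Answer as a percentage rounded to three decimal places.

(1 + r/4)^4 − 1 = 0.02861, so 1 + r/4 = 1.02861^(1/4).
r/4 = 0.007077, so r = 0.028308 = 2.831%.

2.831%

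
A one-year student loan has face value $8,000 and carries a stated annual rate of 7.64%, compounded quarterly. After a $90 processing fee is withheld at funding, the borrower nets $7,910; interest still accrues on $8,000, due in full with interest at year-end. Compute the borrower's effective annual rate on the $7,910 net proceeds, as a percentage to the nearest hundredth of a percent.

9.09%

Amount owed after one year: 8,000 × (1 + 0.0764/4)^4 = 8,000 × 1.078617 = $8,628.93.
Effective rate on net proceeds: 8,628.93 / 7,910 − 1 = 0.090889 = 9.09%.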